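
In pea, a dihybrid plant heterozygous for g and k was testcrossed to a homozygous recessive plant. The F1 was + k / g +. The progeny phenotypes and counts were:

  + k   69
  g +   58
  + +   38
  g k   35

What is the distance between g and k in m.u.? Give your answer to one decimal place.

The recombinant classes are + + and g k: 38 + 35 = 73.
Recombination frequency = 73/200 = 0.3650 ≈ 36.5%, i.e. 36.5 m.u.

36.5 m.u.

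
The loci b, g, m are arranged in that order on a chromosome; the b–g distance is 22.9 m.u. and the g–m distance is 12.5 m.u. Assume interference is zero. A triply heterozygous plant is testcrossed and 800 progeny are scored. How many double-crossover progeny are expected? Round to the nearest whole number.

Map distances give recombination frequencies of 0.229 and 0.125 for the two intervals.
With no interference, expected double-crossover frequency = 0.229 × 0.125 = 0.02862.
Expected number = 0.02862 × 800 = 22.90 ≈ 23.

23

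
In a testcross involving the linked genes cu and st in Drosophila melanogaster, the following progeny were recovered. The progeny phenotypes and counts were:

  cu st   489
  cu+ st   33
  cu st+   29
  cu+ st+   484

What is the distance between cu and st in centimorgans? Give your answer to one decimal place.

6.0 centimorgans

The two most frequent classes, cu+ st+ (484) and cu st (489), are the parental types, so the F1 was cu+ st+ / cu st.
The recombinant classes are cu+ st and cu st+: 33 + 29 = 62.
Recombination frequency = 62/1035 = 0.0599 ≈ 6.0%, i.e. 6.0 centimorgans.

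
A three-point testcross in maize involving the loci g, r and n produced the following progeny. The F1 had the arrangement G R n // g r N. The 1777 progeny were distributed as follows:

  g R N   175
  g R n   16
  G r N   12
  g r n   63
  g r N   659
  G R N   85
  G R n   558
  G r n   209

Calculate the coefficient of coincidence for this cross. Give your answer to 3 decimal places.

0.686

The two rarest classes, g R n and G r N, are the double crossovers. Comparing them with the parentals, only the g allele has switched, so g is the middle locus and the order is n – g – r.
n–g: (148 + 28)/1777 = 0.0990; g–r: (384 + 28)/1777 = 0.2319.
Expected DCO frequency = 0.0990 × 0.2319 ≈ 0.02296; observed = 28/1777 ≈ 0.01576.
Coefficient of coincidence = 0.01576/0.02296 ≈ 0.686.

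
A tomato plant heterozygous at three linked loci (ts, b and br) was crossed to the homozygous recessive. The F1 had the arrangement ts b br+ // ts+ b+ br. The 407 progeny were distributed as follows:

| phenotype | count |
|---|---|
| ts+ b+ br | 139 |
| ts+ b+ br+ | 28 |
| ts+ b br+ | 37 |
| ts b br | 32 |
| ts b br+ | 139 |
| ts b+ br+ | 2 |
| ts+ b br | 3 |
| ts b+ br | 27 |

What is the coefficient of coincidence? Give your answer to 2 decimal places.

The two rarest classes, ts b+ br+ and ts+ b br, are the double crossovers. Comparing them with the parentals, only the b allele has switched, so b is the middle locus and the order is ts – b – br.
ts–b: (64 + 5)/407 = 0.1695; b–br: (60 + 5)/407 = 0.1597.
Expected DCO frequency = 0.1695 × 0.1597 ≈ 0.02707; observed = 5/407 ≈ 0.01229.
Coefficient of coincidence = 0.01229/0.02707 ≈ 0.45.

0.45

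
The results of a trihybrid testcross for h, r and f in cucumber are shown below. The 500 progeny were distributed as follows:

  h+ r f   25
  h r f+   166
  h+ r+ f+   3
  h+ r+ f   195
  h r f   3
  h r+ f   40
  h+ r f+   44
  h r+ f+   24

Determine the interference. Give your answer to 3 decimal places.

The two most frequent reciprocal classes, h r f+ and h+ r+ f, are the parental types, so the F1 was h r f+ / h+ r+ f.
The two rarest classes, h r f and h+ r+ f+, are the double crossovers. Comparing them with the parentals, only the f allele has switched, so f is the middle locus and the order is h – f – r.
h–f: (84 + 6)/500 = 0.1800; f–r: (49 + 6)/500 = 0.1100.
Expected DCO frequency = 0.1800 × 0.1100 ≈ 0.01980; observed = 6/500 ≈ 0.01200.
Coefficient of coincidence = 0.01200/0.01980 ≈ 0.606; interference = 1 − 0.606 = 0.394.

0.394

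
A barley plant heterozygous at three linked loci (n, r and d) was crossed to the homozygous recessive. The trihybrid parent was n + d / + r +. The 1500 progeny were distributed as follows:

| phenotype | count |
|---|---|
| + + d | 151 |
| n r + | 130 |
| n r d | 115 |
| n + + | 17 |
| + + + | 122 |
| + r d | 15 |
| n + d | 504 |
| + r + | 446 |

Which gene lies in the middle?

The two rarest classes, n + + and + r d, are the double crossovers. Comparing them with the parentals, only the d allele has switched, so d is the middle locus and the order is r – d – n.

d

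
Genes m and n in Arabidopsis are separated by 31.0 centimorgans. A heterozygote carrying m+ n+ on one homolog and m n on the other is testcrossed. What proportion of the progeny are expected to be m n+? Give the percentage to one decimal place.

A map distance of 31.0 centimorgans corresponds to a recombination frequency of 0.310.
The F1 is m+ n+ / m n, so m n+ is a recombinant gamete class with expected frequency r/2 = 0.310/2 = 0.1550.
That is 0.1550 = 15.5% of the progeny.

15.5%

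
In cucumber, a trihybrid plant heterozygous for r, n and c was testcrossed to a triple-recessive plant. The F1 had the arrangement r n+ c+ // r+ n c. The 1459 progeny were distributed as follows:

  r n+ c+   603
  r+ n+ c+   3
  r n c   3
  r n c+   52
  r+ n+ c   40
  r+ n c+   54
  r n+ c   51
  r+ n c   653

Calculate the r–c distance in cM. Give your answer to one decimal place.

7.6 cM

The two rarest classes, r+ n+ c+ and r n c, are the double crossovers. Comparing them with the parentals, only the r allele has switched, so r is the middle locus and the order is c – r – n.
Crossovers in the c–r interval produce the single-crossover classes r n+ c and r+ n c+ (51 + 54 = 105) plus the double crossovers (6).
RF(c–r) = (105 + 6) / 1459 = 111/1459 = 0.0761 → 7.6 cM.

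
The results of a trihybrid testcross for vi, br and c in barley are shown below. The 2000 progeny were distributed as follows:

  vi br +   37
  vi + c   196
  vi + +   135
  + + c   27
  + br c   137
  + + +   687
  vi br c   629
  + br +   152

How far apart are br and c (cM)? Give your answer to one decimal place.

The two most frequent reciprocal classes, vi br c and + + +, are the parental types, so the F1 was vi br c / + + +.
The two rarest classes, vi br + and + + c, are the double crossovers. Comparing them with the parentals, only the c allele has switched, so c is the middle locus and the order is vi – c – br.
Crossovers in the c–br interval produce the single-crossover classes vi + c and + br + (196 + 152 = 348) plus the double crossovers (64).
RF(c–br) = (348 + 64) / 2000 = 412/2000 = 0.2060 → 20.6 cM.

20.6 cM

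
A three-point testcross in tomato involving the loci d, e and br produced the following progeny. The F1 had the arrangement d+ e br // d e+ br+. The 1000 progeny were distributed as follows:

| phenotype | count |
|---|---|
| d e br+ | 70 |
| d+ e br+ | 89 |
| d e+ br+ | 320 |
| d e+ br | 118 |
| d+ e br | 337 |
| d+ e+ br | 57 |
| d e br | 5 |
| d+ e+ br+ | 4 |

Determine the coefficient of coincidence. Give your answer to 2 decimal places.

The two rarest classes, d e br and d+ e+ br+, are the double crossovers. Comparing them with the parentals, only the d allele has switched, so d is the middle locus and the order is e – d – br.
e–d: (127 + 9)/1000 = 0.1360; d–br: (207 + 9)/1000 = 0.2160.
Expected DCO frequency = 0.1360 × 0.2160 ≈ 0.02938; observed = 9/1000 ≈ 0.00900.
Coefficient of coincidence = 0.00900/0.02938 ≈ 0.31.

0.31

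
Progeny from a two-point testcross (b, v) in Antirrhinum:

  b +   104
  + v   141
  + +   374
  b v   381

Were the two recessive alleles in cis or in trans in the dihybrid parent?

cis

The two most frequent classes are + + (374) and b v (381); these are the parental (non-recombinant) types.
So the F1 carried + + on one chromosome and b v on the other — the recessive alleles are on the same chromosome (cis / coupling).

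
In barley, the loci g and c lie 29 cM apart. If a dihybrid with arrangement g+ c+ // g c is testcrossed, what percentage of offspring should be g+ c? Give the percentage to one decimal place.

14.5%

A map distance of 29 cM corresponds to a recombination frequency of 0.290.
The F1 is g+ c+ / g c, so g+ c is a recombinant gamete class with expected frequency r/2 = 0.290/2 = 0.1450.
That is 0.1450 = 14.5% of the progeny.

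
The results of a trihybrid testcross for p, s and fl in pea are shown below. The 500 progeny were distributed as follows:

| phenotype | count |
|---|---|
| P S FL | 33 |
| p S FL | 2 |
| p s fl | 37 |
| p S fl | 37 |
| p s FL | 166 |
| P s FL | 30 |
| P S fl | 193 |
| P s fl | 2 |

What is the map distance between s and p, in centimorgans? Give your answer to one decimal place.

14.2 centimorgans

The two most frequent reciprocal classes, P S fl and p s FL, are the parental types, so the F1 was P S fl / p s FL.
The two rarest classes, P s fl and p S FL, are the double crossovers. Comparing them with the parentals, only the s allele has switched, so s is the middle locus and the order is fl – s – p.
Crossovers in the s–p interval produce the single-crossover classes p S fl and P s FL (37 + 30 = 67) plus the double crossovers (4).
RF(s–p) = (67 + 4) / 500 = 71/500 = 0.1420 → 14.2 centimorgans.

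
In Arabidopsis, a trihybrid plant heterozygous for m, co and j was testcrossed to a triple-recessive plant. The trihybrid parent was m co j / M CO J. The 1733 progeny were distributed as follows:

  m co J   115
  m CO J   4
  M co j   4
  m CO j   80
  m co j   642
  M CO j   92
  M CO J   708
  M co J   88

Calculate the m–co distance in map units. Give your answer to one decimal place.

The two rarest classes, M co j and m CO J, are the double crossovers. Comparing them with the parentals, only the m allele has switched, so m is the middle locus and the order is j – m – co.
Crossovers in the m–co interval produce the single-crossover classes m CO j and M co J (80 + 88 = 168) plus the double crossovers (8).
RF(m–co) = (168 + 8) / 1733 = 176/1733 = 0.1016 → 10.2 map units.

10.2 map units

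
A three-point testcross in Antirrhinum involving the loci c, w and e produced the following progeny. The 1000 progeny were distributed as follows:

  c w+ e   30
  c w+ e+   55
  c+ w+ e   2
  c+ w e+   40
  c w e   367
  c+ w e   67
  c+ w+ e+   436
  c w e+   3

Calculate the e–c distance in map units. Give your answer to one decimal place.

12.7 map units

The two most frequent reciprocal classes, c+ w+ e+ and c w e, are the parental types, so the F1 was c+ w+ e+ / c w e.
The two rarest classes, c+ w+ e and c w e+, are the double crossovers. Comparing them with the parentals, only the e allele has switched, so e is the middle locus and the order is w – e – c.
Crossovers in the e–c interval produce the single-crossover classes c w+ e+ and c+ w e (55 + 67 = 122) plus the double crossovers (5).
RF(e–c) = (122 + 5) / 1000 = 127/1000 = 0.1270 → 12.7 map units.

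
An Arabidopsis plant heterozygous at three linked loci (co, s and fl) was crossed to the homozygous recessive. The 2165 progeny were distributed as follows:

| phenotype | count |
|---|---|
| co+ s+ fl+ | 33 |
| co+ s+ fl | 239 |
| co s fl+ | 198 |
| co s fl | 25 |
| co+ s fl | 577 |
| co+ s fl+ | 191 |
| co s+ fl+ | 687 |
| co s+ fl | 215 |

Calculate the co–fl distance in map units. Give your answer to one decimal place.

21.4 map units

The two most frequent reciprocal classes, co+ s fl and co s+ fl+, are the parental types, so the F1 was co+ s fl / co s+ fl+.
The two rarest classes, co s fl and co+ s+ fl+, are the double crossovers. Comparing them with the parentals, only the co allele has switched, so co is the middle locus and the order is fl – co – s.
Crossovers in the fl–co interval produce the single-crossover classes co+ s fl+ and co s+ fl (191 + 215 = 406) plus the double crossovers (58).
RF(fl–co) = (406 + 58) / 2165 = 464/2165 = 0.2143 → 21.4 map units.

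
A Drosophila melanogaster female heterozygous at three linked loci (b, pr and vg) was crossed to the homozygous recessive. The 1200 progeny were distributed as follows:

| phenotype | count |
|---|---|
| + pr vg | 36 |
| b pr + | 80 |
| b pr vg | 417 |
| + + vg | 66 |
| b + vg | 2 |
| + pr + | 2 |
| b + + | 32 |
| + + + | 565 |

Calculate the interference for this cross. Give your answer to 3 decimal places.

0.556

The two most frequent reciprocal classes, b pr vg and + + +, are the parental types, so the F1 was b pr vg / + + +.
The two rarest classes, b + vg and + pr +, are the double crossovers. Comparing them with the parentals, only the pr allele has switched, so pr is the middle locus and the order is vg – pr – b.
vg–pr: (146 + 4)/1200 = 0.1250; pr–b: (68 + 4)/1200 = 0.0600.
Expected DCO frequency = 0.1250 × 0.0600 ≈ 0.00750; observed = 4/1200 ≈ 0.00333.
Coefficient of coincidence = 0.00333/0.00750 ≈ 0.444; interference = 1 − 0.444 = 0.556.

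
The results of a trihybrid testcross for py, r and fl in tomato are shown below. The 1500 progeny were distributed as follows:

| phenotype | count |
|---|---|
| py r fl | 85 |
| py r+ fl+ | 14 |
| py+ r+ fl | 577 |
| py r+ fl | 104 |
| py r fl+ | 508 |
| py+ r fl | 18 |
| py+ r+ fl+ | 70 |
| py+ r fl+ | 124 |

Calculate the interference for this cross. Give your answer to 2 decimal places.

0.01

The two most frequent reciprocal classes, py+ r+ fl and py r fl+, are the parental types, so the F1 was py+ r+ fl / py r fl+.
The two rarest classes, py+ r fl and py r+ fl+, are the double crossovers. Comparing them with the parentals, only the r allele has switched, so r is the middle locus and the order is fl – r – py.
fl–r: (155 + 32)/1500 = 0.1247; r–py: (228 + 32)/1500 = 0.1733.
Expected DCO frequency = 0.1247 × 0.1733 ≈ 0.02161; observed = 32/1500 ≈ 0.02133.
Coefficient of coincidence = 0.02133/0.02161 ≈ 0.99; interference = 1 − 0.99 = 0.01.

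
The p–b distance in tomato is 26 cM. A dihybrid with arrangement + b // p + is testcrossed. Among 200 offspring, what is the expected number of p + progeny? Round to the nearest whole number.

A map distance of 26 cM corresponds to a recombination frequency of 0.260.
The F1 is + b / p +, so p + is a parental gamete class with expected frequency (1 − r)/2 = 0.740/2 = 0.3700.
Expected number = 0.3700 × 200 = 74.00 ≈ 74.

74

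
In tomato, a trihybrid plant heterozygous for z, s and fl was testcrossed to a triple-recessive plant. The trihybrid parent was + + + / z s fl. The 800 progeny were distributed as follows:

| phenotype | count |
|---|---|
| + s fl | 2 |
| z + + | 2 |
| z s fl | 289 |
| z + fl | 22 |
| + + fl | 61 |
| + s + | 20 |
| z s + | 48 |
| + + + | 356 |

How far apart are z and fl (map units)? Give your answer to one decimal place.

14.1 map units

The two rarest classes, z + + and + s fl, are the double crossovers. Comparing them with the parentals, only the z allele has switched, so z is the middle locus and the order is fl – z – s.
Crossovers in the fl–z interval produce the single-crossover classes + + fl and z s + (61 + 48 = 109) plus the double crossovers (4).
RF(fl–z) = (109 + 4) / 800 = 113/800 = 0.1412 → 14.1 map units.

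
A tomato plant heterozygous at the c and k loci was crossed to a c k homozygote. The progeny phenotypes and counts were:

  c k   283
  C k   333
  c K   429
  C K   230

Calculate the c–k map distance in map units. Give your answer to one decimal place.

The two most frequent classes, C k (333) and c K (429), are the parental types, so the F1 was C k / c K.
The recombinant classes are C K and c k: 230 + 283 = 513.
Recombination frequency = 513/1275 = 0.4024 ≈ 40.2%, i.e. 40.2 map units.

40.2 map units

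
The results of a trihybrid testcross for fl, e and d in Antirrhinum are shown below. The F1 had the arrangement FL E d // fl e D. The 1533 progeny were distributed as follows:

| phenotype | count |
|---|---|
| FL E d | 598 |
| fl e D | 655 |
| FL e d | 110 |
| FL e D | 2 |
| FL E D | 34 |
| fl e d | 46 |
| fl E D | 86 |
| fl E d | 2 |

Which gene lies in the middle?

fl

The two rarest classes, fl E d and FL e D, are the double crossovers. Comparing them with the parentals, only the fl allele has switched, so fl is the middle locus and the order is d – fl – e.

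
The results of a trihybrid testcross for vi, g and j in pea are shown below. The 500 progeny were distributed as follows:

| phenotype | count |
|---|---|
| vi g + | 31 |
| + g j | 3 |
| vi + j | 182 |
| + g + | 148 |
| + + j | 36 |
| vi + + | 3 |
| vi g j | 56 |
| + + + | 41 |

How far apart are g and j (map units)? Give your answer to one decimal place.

20.6 map units

The two most frequent reciprocal classes, + g + and vi + j, are the parental types, so the F1 was + g + / vi + j.
The two rarest classes, + g j and vi + +, are the double crossovers. Comparing them with the parentals, only the j allele has switched, so j is the middle locus and the order is vi – j – g.
Crossovers in the j–g interval produce the single-crossover classes + + + and vi g j (41 + 56 = 97) plus the double crossovers (6).
RF(j–g) = (97 + 6) / 500 = 103/500 = 0.2060 → 20.6 map units.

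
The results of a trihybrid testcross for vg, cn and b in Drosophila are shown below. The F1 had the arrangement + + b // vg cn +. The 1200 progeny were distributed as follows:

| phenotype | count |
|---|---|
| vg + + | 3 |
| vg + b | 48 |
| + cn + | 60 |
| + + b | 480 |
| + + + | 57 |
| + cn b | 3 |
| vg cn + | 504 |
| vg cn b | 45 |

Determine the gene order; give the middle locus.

cn

The two rarest classes, + cn b and vg + +, are the double crossovers. Comparing them with the parentals, only the cn allele has switched, so cn is the middle locus and the order is b – cn – vg.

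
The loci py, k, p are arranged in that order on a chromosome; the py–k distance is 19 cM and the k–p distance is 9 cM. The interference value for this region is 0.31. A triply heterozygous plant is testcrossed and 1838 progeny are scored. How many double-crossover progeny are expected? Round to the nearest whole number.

22

Map distances give recombination frequencies of 0.190 and 0.090 for the two intervals.
With interference 0.31 (so coincidence = 0.69), expected double-crossover frequency = 0.190 × 0.090 × 0.69 = 0.01180.
Expected number = 0.01180 × 1838 = 21.69 ≈ 22.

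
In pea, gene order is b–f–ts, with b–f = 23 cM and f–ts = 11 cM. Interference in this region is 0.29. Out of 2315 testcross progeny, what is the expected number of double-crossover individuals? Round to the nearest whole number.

42

Map distances give recombination frequencies of 0.230 and 0.110 for the two intervals.
With interference 0.29 (so coincidence = 0.71), expected double-crossover frequency = 0.230 × 0.110 × 0.71 = 0.01796.
Expected number = 0.01796 × 2315 = 41.58 ≈ 42.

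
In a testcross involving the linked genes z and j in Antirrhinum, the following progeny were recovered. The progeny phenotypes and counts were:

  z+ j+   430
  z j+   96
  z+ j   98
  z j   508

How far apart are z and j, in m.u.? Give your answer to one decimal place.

17.1 m.u.

The two most frequent classes, z+ j+ (430) and z j (508), are the parental types, so the F1 was z+ j+ / z j.
The recombinant classes are z+ j and z j+: 98 + 96 = 194.
Recombination frequency = 194/1132 = 0.1714 ≈ 17.1%, i.e. 17.1 m.u.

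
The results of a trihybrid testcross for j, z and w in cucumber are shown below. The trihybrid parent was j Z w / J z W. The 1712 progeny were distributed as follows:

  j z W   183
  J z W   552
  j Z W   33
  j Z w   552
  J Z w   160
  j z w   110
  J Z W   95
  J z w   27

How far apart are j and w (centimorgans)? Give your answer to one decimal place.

23.5 centimorgans

The two rarest classes, j Z W and J z w, are the double crossovers. Comparing them with the parentals, only the w allele has switched, so w is the middle locus and the order is j – w – z.
Crossovers in the j–w interval produce the single-crossover classes J Z w and j z W (160 + 183 = 343) plus the double crossovers (60).
RF(j–w) = (343 + 60) / 1712 = 403/1712 = 0.2354 → 23.5 centimorgans.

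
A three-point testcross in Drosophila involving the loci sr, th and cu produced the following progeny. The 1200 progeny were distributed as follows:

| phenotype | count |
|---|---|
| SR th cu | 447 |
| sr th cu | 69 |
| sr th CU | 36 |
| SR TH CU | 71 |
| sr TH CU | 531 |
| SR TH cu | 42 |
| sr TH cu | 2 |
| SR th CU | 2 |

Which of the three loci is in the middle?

cu

The two most frequent reciprocal classes, sr TH CU and SR th cu, are the parental types, so the F1 was sr TH CU / SR th cu.
The two rarest classes, sr TH cu and SR th CU, are the double crossovers. Comparing them with the parentals, only the cu allele has switched, so cu is the middle locus and the order is th – cu – sr.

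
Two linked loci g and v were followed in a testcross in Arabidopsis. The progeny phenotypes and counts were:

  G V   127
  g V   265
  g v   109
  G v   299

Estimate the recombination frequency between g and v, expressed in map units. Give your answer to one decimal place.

The two most frequent classes, G v (299) and g V (265), are the parental types, so the F1 was G v / g V.
The recombinant classes are G V and g v: 127 + 109 = 236.
Recombination frequency = 236/800 = 0.2950 ≈ 29.5%, i.e. 29.5 map units.

29.5 map units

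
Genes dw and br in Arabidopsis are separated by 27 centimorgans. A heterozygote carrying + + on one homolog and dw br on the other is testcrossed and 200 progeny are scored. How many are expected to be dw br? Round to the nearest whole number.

A map distance of 27 centimorgans corresponds to a recombination frequency of 0.270.
The F1 is + + / dw br, so dw br is a parental gamete class with expected frequency (1 − r)/2 = 0.730/2 = 0.3650.
Expected number = 0.3650 × 200 = 73.00 ≈ 73.

73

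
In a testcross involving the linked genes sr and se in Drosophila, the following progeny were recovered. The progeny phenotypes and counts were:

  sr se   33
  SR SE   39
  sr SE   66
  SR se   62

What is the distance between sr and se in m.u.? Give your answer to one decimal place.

36.0 m.u.

The two most frequent classes, SR se (62) and sr SE (66), are the parental types, so the F1 was SR se / sr SE.
The recombinant classes are SR SE and sr se: 39 + 33 = 72.
Recombination frequency = 72/200 = 0.3600 ≈ 36.0%, i.e. 36.0 m.u.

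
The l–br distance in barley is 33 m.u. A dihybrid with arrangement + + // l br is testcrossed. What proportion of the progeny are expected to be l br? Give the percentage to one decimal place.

A map distance of 33 m.u. corresponds to a recombination frequency of 0.330.
The F1 is + + / l br, so l br is a parental gamete class with expected frequency (1 − r)/2 = 0.670/2 = 0.3350.
That is 0.3350 = 33.5% of the progeny.

33.5%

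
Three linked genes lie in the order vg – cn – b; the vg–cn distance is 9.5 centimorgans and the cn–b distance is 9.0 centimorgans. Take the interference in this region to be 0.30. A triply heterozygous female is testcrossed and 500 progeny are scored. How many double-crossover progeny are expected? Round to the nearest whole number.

3

Map distances give recombination frequencies of 0.095 and 0.090 for the two intervals.
With interference 0.30 (so coincidence = 0.70), expected double-crossover frequency = 0.095 × 0.090 × 0.70 = 0.00598.
Expected number = 0.00598 × 500 = 2.99 ≈ 3.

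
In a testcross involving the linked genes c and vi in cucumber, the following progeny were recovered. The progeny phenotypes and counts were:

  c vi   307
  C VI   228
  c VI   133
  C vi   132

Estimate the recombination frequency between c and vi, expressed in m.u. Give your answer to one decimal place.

33.1 m.u.

The two most frequent classes, C VI (228) and c vi (307), are the parental types, so the F1 was C VI / c vi.
The recombinant classes are C vi and c VI: 132 + 133 = 265.
Recombination frequency = 265/800 = 0.3312 ≈ 33.1%, i.e. 33.1 m.u.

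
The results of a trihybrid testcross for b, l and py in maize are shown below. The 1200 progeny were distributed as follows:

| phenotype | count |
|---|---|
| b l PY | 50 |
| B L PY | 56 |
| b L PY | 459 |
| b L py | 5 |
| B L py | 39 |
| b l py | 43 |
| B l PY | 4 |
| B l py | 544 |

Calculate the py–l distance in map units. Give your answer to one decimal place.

8.2 map units

The two most frequent reciprocal classes, B l py and b L PY, are the parental types, so the F1 was B l py / b L PY.
The two rarest classes, B l PY and b L py, are the double crossovers. Comparing them with the parentals, only the py allele has switched, so py is the middle locus and the order is b – py – l.
Crossovers in the py–l interval produce the single-crossover classes B L py and b l PY (39 + 50 = 89) plus the double crossovers (9).
RF(py–l) = (89 + 9) / 1200 = 98/1200 = 0.0817 → 8.2 map units.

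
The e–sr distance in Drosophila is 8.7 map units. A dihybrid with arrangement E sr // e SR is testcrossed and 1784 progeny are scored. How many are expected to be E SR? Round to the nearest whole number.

A map distance of 8.7 map units corresponds to a recombination frequency of 0.087.
The F1 is E sr / e SR, so E SR is a recombinant gamete class with expected frequency r/2 = 0.087/2 = 0.0435.
Expected number = 0.0435 × 1784 = 77.60 ≈ 78.

78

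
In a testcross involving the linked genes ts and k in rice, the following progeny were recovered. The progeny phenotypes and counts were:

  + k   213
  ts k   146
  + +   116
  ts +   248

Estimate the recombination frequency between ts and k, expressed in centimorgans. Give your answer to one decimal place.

36.2 centimorgans

The two most frequent classes, + k (213) and ts + (248), are the parental types, so the F1 was + k / ts +.
The recombinant classes are + + and ts k: 116 + 146 = 262.
Recombination frequency = 262/723 = 0.3624 ≈ 36.2%, i.e. 36.2 centimorgans.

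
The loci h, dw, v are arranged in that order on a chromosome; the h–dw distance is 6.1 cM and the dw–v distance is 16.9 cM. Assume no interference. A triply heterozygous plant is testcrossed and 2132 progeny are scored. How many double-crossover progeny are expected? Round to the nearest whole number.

Map distances give recombination frequencies of 0.061 and 0.169 for the two intervals.
With no interference, expected double-crossover frequency = 0.061 × 0.169 = 0.01031.
Expected number = 0.01031 × 2132 = 21.98 ≈ 22.

22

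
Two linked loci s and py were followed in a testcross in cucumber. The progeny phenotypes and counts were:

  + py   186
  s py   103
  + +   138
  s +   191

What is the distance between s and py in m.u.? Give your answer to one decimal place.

The two most frequent classes, + py (186) and s + (191), are the parental types, so the F1 was + py / s +.
The recombinant classes are + + and s py: 138 + 103 = 241.
Recombination frequency = 241/618 = 0.3900 ≈ 39.0%, i.e. 39.0 m.u.

39.0 m.u.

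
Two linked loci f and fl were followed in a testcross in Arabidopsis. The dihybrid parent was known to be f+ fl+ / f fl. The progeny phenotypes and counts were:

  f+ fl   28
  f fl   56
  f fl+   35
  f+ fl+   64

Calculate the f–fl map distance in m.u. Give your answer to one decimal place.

34.4 m.u.

The recombinant classes are f+ fl and f fl+: 28 + 35 = 63.
Recombination frequency = 63/183 = 0.3443 ≈ 34.4%, i.e. 34.4 m.u.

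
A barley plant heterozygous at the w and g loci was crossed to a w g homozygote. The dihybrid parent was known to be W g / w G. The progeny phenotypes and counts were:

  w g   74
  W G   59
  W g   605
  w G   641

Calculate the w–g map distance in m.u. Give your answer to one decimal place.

The recombinant classes are W G and w g: 59 + 74 = 133.
Recombination frequency = 133/1379 = 0.0964 ≈ 9.6%, i.e. 9.6 m.u.

9.6 m.u.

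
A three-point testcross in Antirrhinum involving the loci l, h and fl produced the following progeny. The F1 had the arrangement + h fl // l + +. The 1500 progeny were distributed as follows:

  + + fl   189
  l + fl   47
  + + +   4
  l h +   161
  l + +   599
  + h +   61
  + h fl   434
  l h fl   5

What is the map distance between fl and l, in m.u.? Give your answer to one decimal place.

The two rarest classes, l h fl and + + +, are the double crossovers. Comparing them with the parentals, only the l allele has switched, so l is the middle locus and the order is h – l – fl.
Crossovers in the l–fl interval produce the single-crossover classes + h + and l + fl (61 + 47 = 108) plus the double crossovers (9).
RF(l–fl) = (108 + 9) / 1500 = 117/1500 = 0.0780 → 7.8 m.u.

7.8 m.u.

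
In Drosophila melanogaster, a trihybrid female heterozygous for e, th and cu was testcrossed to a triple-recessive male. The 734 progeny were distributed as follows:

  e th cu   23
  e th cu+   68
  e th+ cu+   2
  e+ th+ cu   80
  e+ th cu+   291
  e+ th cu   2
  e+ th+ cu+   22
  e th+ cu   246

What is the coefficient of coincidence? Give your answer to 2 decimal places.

The two most frequent reciprocal classes, e+ th cu+ and e th+ cu, are the parental types, so the F1 was e+ th cu+ / e th+ cu.
The two rarest classes, e+ th cu and e th+ cu+, are the double crossovers. Comparing them with the parentals, only the cu allele has switched, so cu is the middle locus and the order is e – cu – th.
e–cu: (148 + 4)/734 = 0.2071; cu–th: (45 + 4)/734 = 0.0668.
Expected DCO frequency = 0.2071 × 0.0668 ≈ 0.01383; observed = 4/734 ≈ 0.00545.
Coefficient of coincidence = 0.00545/0.01383 ≈ 0.39.

0.39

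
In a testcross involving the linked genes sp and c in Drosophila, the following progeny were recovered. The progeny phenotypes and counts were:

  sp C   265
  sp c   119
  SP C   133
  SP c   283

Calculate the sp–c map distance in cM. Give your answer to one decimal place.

The two most frequent classes, SP c (283) and sp C (265), are the parental types, so the F1 was SP c / sp C.
The recombinant classes are SP C and sp c: 133 + 119 = 252.
Recombination frequency = 252/800 = 0.3150 ≈ 31.5%, i.e. 31.5 cM.

31.5 cM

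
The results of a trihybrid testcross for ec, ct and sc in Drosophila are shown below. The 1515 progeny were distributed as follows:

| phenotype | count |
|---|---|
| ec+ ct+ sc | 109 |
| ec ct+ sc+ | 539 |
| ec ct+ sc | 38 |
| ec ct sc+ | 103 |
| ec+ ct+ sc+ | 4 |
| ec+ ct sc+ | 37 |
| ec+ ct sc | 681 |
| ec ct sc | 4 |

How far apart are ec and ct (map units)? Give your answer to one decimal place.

14.5 map units

The two most frequent reciprocal classes, ec ct+ sc+ and ec+ ct sc, are the parental types, so the F1 was ec ct+ sc+ / ec+ ct sc.
The two rarest classes, ec+ ct+ sc+ and ec ct sc, are the double crossovers. Comparing them with the parentals, only the ec allele has switched, so ec is the middle locus and the order is ct – ec – sc.
Crossovers in the ct–ec interval produce the single-crossover classes ec ct sc+ and ec+ ct+ sc (103 + 109 = 212) plus the double crossovers (8).
RF(ct–ec) = (212 + 8) / 1515 = 220/1515 = 0.1452 → 14.5 map units.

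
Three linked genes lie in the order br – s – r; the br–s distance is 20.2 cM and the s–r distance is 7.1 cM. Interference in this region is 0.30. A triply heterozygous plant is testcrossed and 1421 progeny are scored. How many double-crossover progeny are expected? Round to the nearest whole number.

14

Map distances give recombination frequencies of 0.202 and 0.071 for the two intervals.
With interference 0.30 (so coincidence = 0.70), expected double-crossover frequency = 0.202 × 0.071 × 0.70 = 0.01004.
Expected number = 0.01004 × 1421 = 14.27 ≈ 14.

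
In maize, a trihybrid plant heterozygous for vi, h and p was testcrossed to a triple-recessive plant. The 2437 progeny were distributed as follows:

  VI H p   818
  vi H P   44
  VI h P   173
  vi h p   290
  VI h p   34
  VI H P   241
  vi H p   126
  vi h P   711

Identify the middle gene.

h

The two most frequent reciprocal classes, vi h P and VI H p, are the parental types, so the F1 was vi h P / VI H p.
The two rarest classes, vi H P and VI h p, are the double crossovers. Comparing them with the parentals, only the h allele has switched, so h is the middle locus and the order is p – h – vi.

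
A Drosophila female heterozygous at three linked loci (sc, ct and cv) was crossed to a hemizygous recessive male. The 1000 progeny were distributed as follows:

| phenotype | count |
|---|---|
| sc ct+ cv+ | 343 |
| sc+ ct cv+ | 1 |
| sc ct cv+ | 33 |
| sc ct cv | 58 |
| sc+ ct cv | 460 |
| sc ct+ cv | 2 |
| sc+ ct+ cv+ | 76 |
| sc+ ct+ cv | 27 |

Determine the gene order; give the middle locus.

cv

The two most frequent reciprocal classes, sc ct+ cv+ and sc+ ct cv, are the parental types, so the F1 was sc ct+ cv+ / sc+ ct cv.
The two rarest classes, sc ct+ cv and sc+ ct cv+, are the double crossovers. Comparing them with the parentals, only the cv allele has switched, so cv is the middle locus and the order is ct – cv – sc.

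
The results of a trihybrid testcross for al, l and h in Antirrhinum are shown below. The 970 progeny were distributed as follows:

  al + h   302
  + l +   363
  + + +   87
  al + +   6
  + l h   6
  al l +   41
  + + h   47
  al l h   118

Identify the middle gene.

h

The two most frequent reciprocal classes, + l + and al + h, are the parental types, so the F1 was + l + / al + h.
The two rarest classes, + l h and al + +, are the double crossovers. Comparing them with the parentals, only the h allele has switched, so h is the middle locus and the order is al – h – l.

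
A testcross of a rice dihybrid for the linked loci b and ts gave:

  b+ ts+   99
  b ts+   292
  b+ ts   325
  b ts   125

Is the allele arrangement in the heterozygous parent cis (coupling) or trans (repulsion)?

trans

The two most frequent classes are b+ ts (325) and b ts+ (292); these are the parental (non-recombinant) types.
So the F1 carried b+ ts on one chromosome and b ts+ on the other — the recessive alleles are on opposite chromosomes (trans / repulsion).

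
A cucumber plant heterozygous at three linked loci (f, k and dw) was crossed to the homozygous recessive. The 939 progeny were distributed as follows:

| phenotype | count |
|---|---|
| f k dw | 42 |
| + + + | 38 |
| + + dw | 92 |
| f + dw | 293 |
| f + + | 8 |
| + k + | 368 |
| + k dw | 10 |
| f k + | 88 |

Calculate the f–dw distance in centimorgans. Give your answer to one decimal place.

21.1 centimorgans

The two most frequent reciprocal classes, + k + and f + dw, are the parental types, so the F1 was + k + / f + dw.
The two rarest classes, + k dw and f + +, are the double crossovers. Comparing them with the parentals, only the dw allele has switched, so dw is the middle locus and the order is f – dw – k.
Crossovers in the f–dw interval produce the single-crossover classes f k + and + + dw (88 + 92 = 180) plus the double crossovers (18).
RF(f–dw) = (180 + 18) / 939 = 198/939 = 0.2109 → 21.1 centimorgans.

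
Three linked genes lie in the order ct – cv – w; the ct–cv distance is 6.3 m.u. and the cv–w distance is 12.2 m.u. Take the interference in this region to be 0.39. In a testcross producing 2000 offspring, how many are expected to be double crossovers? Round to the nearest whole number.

9

Map distances give recombination frequencies of 0.063 and 0.122 for the two intervals.
With interference 0.39 (so coincidence = 0.61), expected double-crossover frequency = 0.063 × 0.122 × 0.61 = 0.00469.
Expected number = 0.00469 × 2000 = 9.38 ≈ 9.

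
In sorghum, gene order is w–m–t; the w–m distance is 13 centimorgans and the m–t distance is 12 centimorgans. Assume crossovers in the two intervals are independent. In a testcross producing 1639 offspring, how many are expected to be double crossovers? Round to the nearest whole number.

Map distances give recombination frequencies of 0.130 and 0.120 for the two intervals.
With no interference, expected double-crossover frequency = 0.130 × 0.120 = 0.01560.
Expected number = 0.01560 × 1639 = 25.57 ≈ 26.

26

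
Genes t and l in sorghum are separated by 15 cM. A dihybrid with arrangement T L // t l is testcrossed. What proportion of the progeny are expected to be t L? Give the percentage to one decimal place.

A map distance of 15 cM corresponds to a recombination frequency of 0.150.
The F1 is T L / t l, so t L is a recombinant gamete class with expected frequency r/2 = 0.150/2 = 0.0750.
That is 0.0750 = 7.5% of the progeny.

7.5%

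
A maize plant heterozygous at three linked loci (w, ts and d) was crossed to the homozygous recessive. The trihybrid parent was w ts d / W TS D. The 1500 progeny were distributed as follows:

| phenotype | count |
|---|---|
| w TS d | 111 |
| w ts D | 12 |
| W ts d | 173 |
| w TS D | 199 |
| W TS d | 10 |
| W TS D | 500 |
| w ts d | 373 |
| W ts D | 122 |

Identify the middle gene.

The two rarest classes, w ts D and W TS d, are the double crossovers. Comparing them with the parentals, only the d allele has switched, so d is the middle locus and the order is w – d – ts.

d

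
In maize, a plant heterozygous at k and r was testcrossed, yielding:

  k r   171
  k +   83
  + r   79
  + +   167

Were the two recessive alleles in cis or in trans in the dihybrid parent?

The two most frequent classes are + + (167) and k r (171); these are the parental (non-recombinant) types.
So the F1 carried + + on one chromosome and k r on the other — the recessive alleles are on the same chromosome (cis / coupling).

cis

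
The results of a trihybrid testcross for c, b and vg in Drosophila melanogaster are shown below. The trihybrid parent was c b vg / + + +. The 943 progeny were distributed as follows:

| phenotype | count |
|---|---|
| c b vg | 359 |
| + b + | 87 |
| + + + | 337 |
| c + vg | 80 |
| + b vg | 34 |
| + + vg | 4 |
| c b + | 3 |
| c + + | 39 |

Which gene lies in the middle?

The two rarest classes, c b + and + + vg, are the double crossovers. Comparing them with the parentals, only the vg allele has switched, so vg is the middle locus and the order is c – vg – b.

vg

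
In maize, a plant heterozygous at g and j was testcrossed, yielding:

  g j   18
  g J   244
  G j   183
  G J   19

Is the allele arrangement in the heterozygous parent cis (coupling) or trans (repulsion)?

trans

The two most frequent classes are G j (183) and g J (244); these are the parental (non-recombinant) types.
So the F1 carried G j on one chromosome and g J on the other — the recessive alleles are on opposite chromosomes (trans / repulsion).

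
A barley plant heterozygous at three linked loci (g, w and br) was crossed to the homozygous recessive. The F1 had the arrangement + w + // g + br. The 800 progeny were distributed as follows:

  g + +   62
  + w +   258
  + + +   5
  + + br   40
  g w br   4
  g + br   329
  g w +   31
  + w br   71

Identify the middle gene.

The two rarest classes, + + + and g w br, are the double crossovers. Comparing them with the parentals, only the w allele has switched, so w is the middle locus and the order is br – w – g.

w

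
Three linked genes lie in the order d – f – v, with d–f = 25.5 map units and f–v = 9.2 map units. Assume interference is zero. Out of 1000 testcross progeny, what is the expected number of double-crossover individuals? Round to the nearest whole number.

Map distances give recombination frequencies of 0.255 and 0.092 for the two intervals.
With no interference, expected double-crossover frequency = 0.255 × 0.092 = 0.02346.
Expected number = 0.02346 × 1000 = 23.46 ≈ 23.

23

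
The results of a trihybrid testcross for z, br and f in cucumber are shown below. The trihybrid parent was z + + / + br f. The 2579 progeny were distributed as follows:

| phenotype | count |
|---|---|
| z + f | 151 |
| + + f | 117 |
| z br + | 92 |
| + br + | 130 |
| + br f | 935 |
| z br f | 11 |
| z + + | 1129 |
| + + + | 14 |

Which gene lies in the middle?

z

The two rarest classes, + + + and z br f, are the double crossovers. Comparing them with the parentals, only the z allele has switched, so z is the middle locus and the order is f – z – br.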